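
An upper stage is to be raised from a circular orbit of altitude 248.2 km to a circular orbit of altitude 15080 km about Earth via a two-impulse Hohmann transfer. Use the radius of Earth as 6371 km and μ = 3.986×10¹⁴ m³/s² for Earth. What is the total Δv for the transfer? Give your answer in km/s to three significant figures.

Δv_total ≈ 3.18 km/s

r₁ = 6371 + 248.2 = 6619.2 km = 6.6192×10⁶ m.
r₂ = 6371 + 15080 = 21451 km = 2.1451×10⁷ m.
Transfer ellipse a_t = (r₁ + r₂)/2 = 1.404×10⁷ m.
At r₁: circular v_c1 = √(μ/r₁) = 7760 m/s; transfer-perigee v_p = √[μ(2/r₁ − 1/a_t)] = 9594 m/s.
Δv₁ = v_p − v_c1 = 1834 m/s.
At r₂: circular v_c2 = √(μ/r₂) = 4311 m/s; transfer-apogee v_a = √[μ(2/r₂ − 1/a_t)] = 2960 m/s.
Δv₂ = v_c2 − v_a = 1350 m/s.
Total Δv = Δv₁ + Δv₂ = 3184 m/s = 3.184 km/s.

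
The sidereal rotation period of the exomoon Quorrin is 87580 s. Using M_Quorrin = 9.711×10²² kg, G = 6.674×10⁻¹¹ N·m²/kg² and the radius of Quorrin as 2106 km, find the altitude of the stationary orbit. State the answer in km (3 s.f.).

μ = GM = 6.674×10⁻¹¹ × 9.711×10²² = 6.481×10¹² m³/s².
A synchronous orbit has period T, so by Kepler's third law a = (μT²/4π²)^(1/3).
μT²/4π² = 6.481×10¹² × (8.758×10⁴)² / 39.48 = 1.259×10²¹ m³.
a = 1.080×10⁷ m = 10799 km.
Altitude h = a − R = 10799 − 2106 = 8692.6 km.

h_sync ≈ 8690 km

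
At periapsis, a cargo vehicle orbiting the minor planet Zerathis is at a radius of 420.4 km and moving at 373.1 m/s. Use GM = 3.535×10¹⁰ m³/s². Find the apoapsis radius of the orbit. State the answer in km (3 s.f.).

r_p = 4.204×10⁵ m.
Specific energy ε = v²/2 − μ/r = -1.448×10⁴ J/kg, so a = −μ/(2ε) = 1.220×10⁶ m.
The apsides satisfy r_p + r_a = 2a, so the apoapsis radius is 2a − r_p = 2.020×10⁶ m = 2020.1 km.

apoapsis radius ≈ 2020 km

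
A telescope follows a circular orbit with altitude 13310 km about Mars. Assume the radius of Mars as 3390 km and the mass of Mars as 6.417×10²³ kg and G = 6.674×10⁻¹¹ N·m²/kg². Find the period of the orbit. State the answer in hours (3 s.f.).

T ≈ 18.2 hours

μ = GM = 6.674×10⁻¹¹ × 6.417×10²³ = 4.283×10¹³ m³/s².
r = 3390 + 13310 = 16700 km = 1.6700×10⁷ m.
Kepler's third law: T = 2π√(r³/μ) = 2π√((1.670×10⁷)³ / 4.283×10¹³).
r³/μ = 1.088×10⁸ s², so T = 2π × 1.043×10⁴ = 6.552×10⁴ s.
Converting: 6.552×10⁴ s ÷ 3600 = 18.20 hours.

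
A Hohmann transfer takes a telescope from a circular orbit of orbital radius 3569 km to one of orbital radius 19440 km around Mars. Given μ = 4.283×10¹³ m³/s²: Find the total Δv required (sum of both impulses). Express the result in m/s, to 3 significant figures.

Δv_total ≈ 1700 m/s

r₁ = 3569 km = 3.569×10⁶ m.
r₂ = 19440 km = 1.944×10⁷ m.
Transfer ellipse a_t = (r₁ + r₂)/2 = 1.150×10⁷ m.
At r₁: circular v_c1 = √(μ/r₁) = 3464 m/s; transfer-periapsis v_p = √[μ(2/r₁ − 1/a_t)] = 4503 m/s.
Δv₁ = v_p − v_c1 = 1039 m/s.
At r₂: circular v_c2 = √(μ/r₂) = 1484 m/s; transfer-apoapsis v_a = √[μ(2/r₂ − 1/a_t)] = 826.7 m/s.
Δv₂ = v_c2 − v_a = 657.6 m/s.
Total Δv = Δv₁ + Δv₂ = 1697 m/s.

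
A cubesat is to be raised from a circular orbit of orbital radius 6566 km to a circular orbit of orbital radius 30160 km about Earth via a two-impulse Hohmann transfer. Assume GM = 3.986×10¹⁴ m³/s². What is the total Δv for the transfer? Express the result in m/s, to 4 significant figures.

r₁ = 6566 km = 6.566×10⁶ m.
r₂ = 30160 km = 3.016×10⁷ m.
Transfer ellipse a_t = (r₁ + r₂)/2 = 1.836×10⁷ m.
At r₁: circular v_c1 = √(μ/r₁) = 7791 m/s; transfer-perigee v_p = √[μ(2/r₁ − 1/a_t)] = 9985 m/s.
Δv₁ = v_p − v_c1 = 2194 m/s.
At r₂: circular v_c2 = √(μ/r₂) = 3635 m/s; transfer-apogee v_a = √[μ(2/r₂ − 1/a_t)] = 2174 m/s.
Δv₂ = v_c2 − v_a = 1462 m/s.
Total Δv = Δv₁ + Δv₂ = 3655 m/s.

Δv_total ≈ 3655 m/s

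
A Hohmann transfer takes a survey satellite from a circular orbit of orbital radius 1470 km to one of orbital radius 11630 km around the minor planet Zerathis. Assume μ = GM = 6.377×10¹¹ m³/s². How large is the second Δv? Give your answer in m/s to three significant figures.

Δv ≈ 123 m/s

r₁ = 1470 km = 1.470×10⁶ m.
r₂ = 11630 km = 1.163×10⁷ m.
Transfer ellipse a_t = (r₁ + r₂)/2 = 6.550×10⁶ m.
At r₁: circular v_c1 = √(μ/r₁) = 658.6 m/s; transfer-periapsis v_p = √[μ(2/r₁ − 1/a_t)] = 877.6 m/s.
At r₂: circular v_c2 = √(μ/r₂) = 234.2 m/s; transfer-apoapsis v_a = √[μ(2/r₂ − 1/a_t)] = 110.9 m/s.
Δv₂ = v_c2 − v_a = 123.2 m/s.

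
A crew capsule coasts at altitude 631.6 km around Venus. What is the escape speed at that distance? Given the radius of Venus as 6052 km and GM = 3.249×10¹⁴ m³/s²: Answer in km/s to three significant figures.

r = 6052 + 631.6 = 6683.6 km = 6.6836×10⁶ m.
Escape speed v_esc = √(2μ/r) = √(2 × 3.249×10¹⁴ / 6.684×10⁶) = √(9.722×10⁷) = 9860 m/s.
= 9.860 km/s.

v_esc ≈ 9.86 km/s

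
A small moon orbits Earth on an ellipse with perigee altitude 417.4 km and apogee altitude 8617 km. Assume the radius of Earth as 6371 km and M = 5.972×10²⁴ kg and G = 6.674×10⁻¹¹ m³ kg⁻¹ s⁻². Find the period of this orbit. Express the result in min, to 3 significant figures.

T ≈ 188 min

μ = GM = 6.674×10⁻¹¹ × 5.972×10²⁴ = 3.986×10¹⁴ m³/s².
r_p = 6371 + 417.4 = 6788.4 km = 6.7884×10⁶ m.
r_a = 6371 + 8617 = 14988 km = 1.4988×10⁷ m.
Semi-major axis a = (r_p + r_a)/2 = (6788.4 + 14988)/2 = 10888 km = 1.089×10⁷ m.
By Kepler's third law T = 2π√(a³/μ) = 2π × 1.800×10³ = 1.131×10⁴ s.
= 188.5 min.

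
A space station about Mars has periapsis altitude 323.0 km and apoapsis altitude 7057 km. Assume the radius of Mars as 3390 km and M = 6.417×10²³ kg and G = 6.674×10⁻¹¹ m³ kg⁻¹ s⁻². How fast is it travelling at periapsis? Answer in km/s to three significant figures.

v ≈ 4.13 km/s

μ = GM = 6.674×10⁻¹¹ × 6.417×10²³ = 4.283×10¹³ m³/s².
r_p = 3390 + 323.0 = 3713.0 km = 3.7130×10⁶ m.
r_a = 3390 + 7057 = 10447 km = 1.0447×10⁷ m.
Semi-major axis a = (r_p + r_a)/2 = 7080.0 km = 7.080×10⁶ m.
Vis-viva: v² = μ(2/r − 1/a) = 4.283×10¹³ × (5.386×10⁻⁷ − 1.412×10⁻⁷) = 1.702×10⁷ m²/s².
v = 4125 m/s = 4.125 km/s.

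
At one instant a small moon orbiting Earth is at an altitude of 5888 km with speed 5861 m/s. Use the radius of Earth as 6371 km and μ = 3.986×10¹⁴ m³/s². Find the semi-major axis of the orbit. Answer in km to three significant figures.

r = 6371 + 5888 = 12259 km = 1.226×10⁷ m.
Vis-viva rearranged: 1/a = 2/r − v²/μ = 1.631×10⁻⁷ − 8.618×10⁻⁸ = 7.697×10⁻⁸ m⁻¹.
a = 1.299×10⁷ m = 12993 km.

a ≈ 13000 km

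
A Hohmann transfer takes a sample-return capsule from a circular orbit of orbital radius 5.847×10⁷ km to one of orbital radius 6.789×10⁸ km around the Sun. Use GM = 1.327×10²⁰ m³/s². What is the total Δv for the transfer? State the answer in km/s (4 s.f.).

r₁ = 5.847×10⁷ km = 5.847×10¹⁰ m.
r₂ = 6.789×10⁸ km = 6.789×10¹¹ m.
Transfer ellipse a_t = (r₁ + r₂)/2 = 3.687×10¹¹ m.
At r₁: circular v_c1 = √(μ/r₁) = 47640 m/s; transfer-perihelion v_p = √[μ(2/r₁ − 1/a_t)] = 64650 m/s.
Δv₁ = v_p − v_c1 = 17010 m/s.
At r₂: circular v_c2 = √(μ/r₂) = 13980 m/s; transfer-aphelion v_a = √[μ(2/r₂ − 1/a_t)] = 5568 m/s.
Δv₂ = v_c2 − v_a = 8413 m/s.
Total Δv = Δv₁ + Δv₂ = 25420 m/s = 25.42 km/s.

Δv_total ≈ 25.42 km/s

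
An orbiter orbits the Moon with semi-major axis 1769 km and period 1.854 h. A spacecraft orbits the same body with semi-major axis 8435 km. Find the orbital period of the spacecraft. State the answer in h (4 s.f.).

Kepler's third law: T² ∝ a³, so T₂ = T₁ (a₂/a₁)^(3/2).
a₂/a₁ = 4.768, (a₂/a₁)^(3/2) = 10.41.
T₂ = 1.854 × 10.41 = 19.30 h.

T₂ ≈ 19.30 h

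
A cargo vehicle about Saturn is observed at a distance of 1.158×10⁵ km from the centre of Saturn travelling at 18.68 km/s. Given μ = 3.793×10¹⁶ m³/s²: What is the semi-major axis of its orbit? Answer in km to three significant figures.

a ≈ 1.24×10⁵ km

r = 1.158×10⁸ m.
Vis-viva rearranged: 1/a = 2/r − v²/μ = 1.727×10⁻⁸ − 9.200×10⁻⁹ = 8.072×10⁻⁹ m⁻¹.
a = 1.239×10⁸ m = 1.2389×10⁵ km.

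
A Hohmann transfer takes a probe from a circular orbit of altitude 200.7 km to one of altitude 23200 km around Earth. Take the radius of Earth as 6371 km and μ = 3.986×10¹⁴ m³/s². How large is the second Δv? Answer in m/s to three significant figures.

Δv ≈ 1460 m/s

r₁ = 6371 + 200.7 = 6571.7 km = 6.5717×10⁶ m.
r₂ = 6371 + 23200 = 29571 km = 2.9571×10⁷ m.
Transfer ellipse a_t = (r₁ + r₂)/2 = 1.807×10⁷ m.
At r₁: circular v_c1 = √(μ/r₁) = 7788 m/s; transfer-perigee v_p = √[μ(2/r₁ − 1/a_t)] = 9962 m/s.
At r₂: circular v_c2 = √(μ/r₂) = 3671 m/s; transfer-apogee v_a = √[μ(2/r₂ − 1/a_t)] = 2214 m/s.
Δv₂ = v_c2 − v_a = 1457 m/s.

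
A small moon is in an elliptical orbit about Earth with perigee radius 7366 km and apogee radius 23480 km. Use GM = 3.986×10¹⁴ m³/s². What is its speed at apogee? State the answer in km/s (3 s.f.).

v ≈ 2.85 km/s

Semi-major axis a = (r_p + r_a)/2 = 15423 km = 1.542×10⁷ m.
Vis-viva: v² = μ(2/r − 1/a) = 3.986×10¹⁴ × (8.518×10⁻⁸ − 6.484×10⁻⁸) = 8.108×10⁶ m²/s².
v = 2847 m/s = 2.847 km/s.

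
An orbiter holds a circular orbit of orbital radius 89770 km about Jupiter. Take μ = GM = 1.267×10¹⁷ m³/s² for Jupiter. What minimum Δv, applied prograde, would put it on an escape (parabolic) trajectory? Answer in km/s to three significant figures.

Δv ≈ 15.6 km/s

r = 89770 km = 8.977×10⁷ m.
Circular speed v_c = √(μ/r) = 37570 m/s.
Escape speed v_esc = √(2μ/r) = √2 × v_c = 53130 m/s.
Δv = v_esc − v_c = 15560 m/s = 15.56 km/s.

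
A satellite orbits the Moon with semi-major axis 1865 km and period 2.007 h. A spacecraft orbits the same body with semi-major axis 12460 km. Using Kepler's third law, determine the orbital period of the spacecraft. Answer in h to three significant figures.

Kepler's third law: T² ∝ a³, so T₂ = T₁ (a₂/a₁)^(3/2).
a₂/a₁ = 6.681, (a₂/a₁)^(3/2) = 17.27.
T₂ = 2.007 × 17.27 = 34.66 h.

T₂ ≈ 34.7 h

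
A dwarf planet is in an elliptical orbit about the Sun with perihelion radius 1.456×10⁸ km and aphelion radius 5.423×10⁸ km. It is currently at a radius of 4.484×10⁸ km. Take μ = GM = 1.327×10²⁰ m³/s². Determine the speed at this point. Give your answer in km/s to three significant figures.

v ≈ 14.4 km/s

Semi-major axis a = (r_p + r_a)/2 = 3.4395×10⁸ km = 3.440×10¹¹ m.
Vis-viva: v² = μ(2/r − 1/a) = 1.327×10²⁰ × (4.460×10⁻¹² − 2.907×10⁻¹²) = 2.061×10⁸ m²/s².
v = 14360 m/s = 14.36 km/s.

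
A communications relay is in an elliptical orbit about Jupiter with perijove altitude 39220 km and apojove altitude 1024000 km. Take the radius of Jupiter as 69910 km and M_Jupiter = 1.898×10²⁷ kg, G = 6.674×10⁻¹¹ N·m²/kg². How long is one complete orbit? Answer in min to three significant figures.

μ = GM = 6.674×10⁻¹¹ × 1.898×10²⁷ = 1.267×10¹⁷ m³/s².
r_p = 69910 + 39220 = 109130 km = 1.0913×10⁸ m.
r_a = 69910 + 1024000 = 1093900 km = 1.0939×10⁹ m.
Semi-major axis a = (r_p + r_a)/2 = (1.0913×10⁵ + 1.0939×10⁶)/2 = 6.0152×10⁵ km = 6.015×10⁸ m.
By Kepler's third law T = 2π√(a³/μ) = 2π × 4.145×10⁴ = 2.604×10⁵ s.
= 4341 min.

T ≈ 4340 min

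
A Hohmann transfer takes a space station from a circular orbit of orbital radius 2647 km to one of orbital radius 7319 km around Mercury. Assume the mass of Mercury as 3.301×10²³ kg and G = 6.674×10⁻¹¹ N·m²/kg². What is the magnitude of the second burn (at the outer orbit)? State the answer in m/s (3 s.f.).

Δv ≈ 470 m/s

μ = GM = 6.674×10⁻¹¹ × 3.301×10²³ = 2.203×10¹³ m³/s².
r₁ = 2647 km = 2.647×10⁶ m.
r₂ = 7319 km = 7.319×10⁶ m.
Transfer ellipse a_t = (r₁ + r₂)/2 = 4.983×10⁶ m.
At r₁: circular v_c1 = √(μ/r₁) = 2885 m/s; transfer-periherm v_p = √[μ(2/r₁ − 1/a_t)] = 3496 m/s.
At r₂: circular v_c2 = √(μ/r₂) = 1735 m/s; transfer-apoherm v_a = √[μ(2/r₂ − 1/a_t)] = 1265 m/s.
Δv₂ = v_c2 − v_a = 470.5 m/s.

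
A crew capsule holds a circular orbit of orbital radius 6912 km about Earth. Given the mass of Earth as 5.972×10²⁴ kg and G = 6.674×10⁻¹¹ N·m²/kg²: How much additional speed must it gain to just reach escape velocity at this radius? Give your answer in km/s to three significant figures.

μ = GM = 6.674×10⁻¹¹ × 5.972×10²⁴ = 3.986×10¹⁴ m³/s².
r = 6912 km = 6.912×10⁶ m.
Circular speed v_c = √(μ/r) = 7594 m/s.
Escape speed v_esc = √(2μ/r) = √2 × v_c = 10740 m/s.
Δv = v_esc − v_c = 3145 m/s = 3.145 km/s.

Δv ≈ 3.15 km/s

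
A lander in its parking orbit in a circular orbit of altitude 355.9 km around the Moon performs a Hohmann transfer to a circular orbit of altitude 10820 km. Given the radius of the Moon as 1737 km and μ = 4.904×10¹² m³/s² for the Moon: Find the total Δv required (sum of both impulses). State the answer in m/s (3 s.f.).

r₁ = 1737 + 355.9 = 2092.9 km = 2.0929×10⁶ m.
r₂ = 1737 + 10820 = 12557 km = 1.2557×10⁷ m.
Transfer ellipse a_t = (r₁ + r₂)/2 = 7.325×10⁶ m.
At r₁: circular v_c1 = √(μ/r₁) = 1531 m/s; transfer-perilune v_p = √[μ(2/r₁ − 1/a_t)] = 2004 m/s.
Δv₁ = v_p − v_c1 = 473.5 m/s.
At r₂: circular v_c2 = √(μ/r₂) = 624.9 m/s; transfer-apolune v_a = √[μ(2/r₂ − 1/a_t)] = 334.0 m/s.
Δv₂ = v_c2 − v_a = 290.9 m/s.
Total Δv = Δv₁ + Δv₂ = 764.4 m/s.

Δv_total ≈ 764 m/s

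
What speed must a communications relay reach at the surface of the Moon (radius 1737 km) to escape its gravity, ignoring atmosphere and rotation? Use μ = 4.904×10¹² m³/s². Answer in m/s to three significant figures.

v_esc ≈ 2380 m/s

r = R = 1.737×10⁶ m.
Escape speed v_esc = √(2μ/r) = √(2 × 4.904×10¹² / 1.737×10⁶) = √(5.647×10⁶) = 2376 m/s.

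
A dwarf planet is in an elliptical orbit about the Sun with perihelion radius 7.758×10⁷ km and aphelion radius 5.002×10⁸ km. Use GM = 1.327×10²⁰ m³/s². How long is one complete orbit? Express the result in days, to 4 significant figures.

Semi-major axis a = (r_p + r_a)/2 = (7.7580×10⁷ + 5.0020×10⁸)/2 = 2.8889×10⁸ km = 2.889×10¹¹ m.
By Kepler's third law T = 2π√(a³/μ) = 2π × 1.348×10⁷ = 8.469×10⁷ s.
= 980.2 days.

T ≈ 980.2 days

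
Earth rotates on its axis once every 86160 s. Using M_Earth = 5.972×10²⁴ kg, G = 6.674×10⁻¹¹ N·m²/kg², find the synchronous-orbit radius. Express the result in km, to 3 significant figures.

r_sync ≈ 42200 km

μ = GM = 6.674×10⁻¹¹ × 5.972×10²⁴ = 3.986×10¹⁴ m³/s².
A synchronous orbit has period T, so by Kepler's third law a = (μT²/4π²)^(1/3).
μT²/4π² = 3.986×10¹⁴ × (8.616×10⁴)² / 39.48 = 7.495×10²² m³.
a = 4.216×10⁷ m = 42162 km.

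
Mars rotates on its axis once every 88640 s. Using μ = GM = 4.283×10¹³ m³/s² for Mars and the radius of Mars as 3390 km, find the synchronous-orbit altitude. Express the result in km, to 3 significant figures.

A synchronous orbit has period T, so by Kepler's third law a = (μT²/4π²)^(1/3).
μT²/4π² = 4.283×10¹³ × (8.864×10⁴)² / 39.48 = 8.524×10²¹ m³.
a = 2.043×10⁷ m = 20428 km.
Altitude h = a − R = 20428 − 3390 = 17038 km.

h_sync ≈ 17000 km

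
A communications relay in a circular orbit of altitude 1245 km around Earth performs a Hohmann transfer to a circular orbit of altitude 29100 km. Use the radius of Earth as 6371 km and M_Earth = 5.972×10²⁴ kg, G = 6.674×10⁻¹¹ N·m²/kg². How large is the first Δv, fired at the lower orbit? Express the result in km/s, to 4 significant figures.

Δv ≈ 2.048 km/s

μ = GM = 6.674×10⁻¹¹ × 5.972×10²⁴ = 3.986×10¹⁴ m³/s².
r₁ = 6371 + 1245 = 7616.0 km = 7.6160×10⁶ m.
r₂ = 6371 + 29100 = 35471 km = 3.5471×10⁷ m.
Transfer ellipse a_t = (r₁ + r₂)/2 = 2.154×10⁷ m.
At r₁: circular v_c1 = √(μ/r₁) = 7234 m/s; transfer-perigee v_p = √[μ(2/r₁ − 1/a_t)] = 9283 m/s.
Δv₁ = v_p − v_c1 = 2048 m/s.
= 2.048 km/s.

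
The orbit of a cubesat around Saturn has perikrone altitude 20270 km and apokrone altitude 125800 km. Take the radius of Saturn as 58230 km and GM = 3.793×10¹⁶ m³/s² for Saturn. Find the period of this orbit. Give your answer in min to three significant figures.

r_p = 58230 + 20270 = 78500 km = 7.8500×10⁷ m.
r_a = 58230 + 125800 = 184030 km = 1.8403×10⁸ m.
Semi-major axis a = (r_p + r_a)/2 = (78500 + 1.8403×10⁵)/2 = 1.3126×10⁵ km = 1.313×10⁸ m.
By Kepler's third law T = 2π√(a³/μ) = 2π × 7.722×10³ = 4.852×10⁴ s.
= 808.7 min.

T ≈ 809 min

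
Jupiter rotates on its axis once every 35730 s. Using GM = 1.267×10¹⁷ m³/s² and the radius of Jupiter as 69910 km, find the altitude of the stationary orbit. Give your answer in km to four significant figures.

h_sync ≈ 90110 km

A synchronous orbit has period T, so by Kepler's third law a = (μT²/4π²)^(1/3).
μT²/4π² = 1.267×10¹⁷ × (3.573×10⁴)² / 39.48 = 4.097×10²⁴ m³.
a = 1.600×10⁸ m = 1.6002×10⁵ km.
Altitude h = a − R = 1.6002×10⁵ − 69910 = 90105 km.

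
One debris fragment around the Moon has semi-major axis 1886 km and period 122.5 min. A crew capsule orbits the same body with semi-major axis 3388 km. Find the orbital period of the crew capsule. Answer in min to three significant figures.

T₂ ≈ 295 min

Kepler's third law: T² ∝ a³, so T₂ = T₁ (a₂/a₁)^(3/2).
a₂/a₁ = 1.796, (a₂/a₁)^(3/2) = 2.408.
T₂ = 122.5 × 2.408 = 294.9 min.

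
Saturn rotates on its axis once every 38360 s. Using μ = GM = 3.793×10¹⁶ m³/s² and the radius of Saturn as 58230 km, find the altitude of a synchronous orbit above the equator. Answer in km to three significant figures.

A synchronous orbit has period T, so by Kepler's third law a = (μT²/4π²)^(1/3).
μT²/4π² = 3.793×10¹⁶ × (3.836×10⁴)² / 39.48 = 1.414×10²⁴ m³.
a = 1.122×10⁸ m = 1.1223×10⁵ km.
Altitude h = a − R = 1.1223×10⁵ − 58230 = 54005 km.

h_sync ≈ 54000 km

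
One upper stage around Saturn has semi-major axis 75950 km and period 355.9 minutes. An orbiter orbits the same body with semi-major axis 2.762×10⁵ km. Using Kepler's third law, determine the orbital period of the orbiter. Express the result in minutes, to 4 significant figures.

T₂ ≈ 2468 minutes

Kepler's third law: T² ∝ a³, so T₂ = T₁ (a₂/a₁)^(3/2).
a₂/a₁ = 3.637, (a₂/a₁)^(3/2) = 6.935.
T₂ = 355.9 × 6.935 = 2468 minutes.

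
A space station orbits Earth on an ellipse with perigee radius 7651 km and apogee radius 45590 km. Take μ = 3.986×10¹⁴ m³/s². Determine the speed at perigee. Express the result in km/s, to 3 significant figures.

Semi-major axis a = (r_p + r_a)/2 = 26620 km = 2.662×10⁷ m.
Vis-viva: v² = μ(2/r − 1/a) = 3.986×10¹⁴ × (2.614×10⁻⁷ − 3.757×10⁻⁸) = 8.922×10⁷ m²/s².
v = 9446 m/s = 9.446 km/s.

v ≈ 9.45 km/s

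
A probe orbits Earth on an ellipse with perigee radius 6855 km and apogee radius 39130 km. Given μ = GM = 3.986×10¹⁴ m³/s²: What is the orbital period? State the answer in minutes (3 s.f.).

Semi-major axis a = (r_p + r_a)/2 = (6855.0 + 39130)/2 = 22992 km = 2.299×10⁷ m.
By Kepler's third law T = 2π√(a³/μ) = 2π × 5.522×10³ = 3.470×10⁴ s.
= 578.3 minutes.

T ≈ 578 minutes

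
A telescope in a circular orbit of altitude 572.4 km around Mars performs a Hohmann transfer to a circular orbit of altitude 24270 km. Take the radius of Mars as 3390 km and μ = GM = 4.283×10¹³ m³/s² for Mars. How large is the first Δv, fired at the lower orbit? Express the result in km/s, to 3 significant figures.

r₁ = 3390 + 572.4 = 3962.4 km = 3.9624×10⁶ m.
r₂ = 3390 + 24270 = 27660 km = 2.7660×10⁷ m.
Transfer ellipse a_t = (r₁ + r₂)/2 = 1.581×10⁷ m.
At r₁: circular v_c1 = √(μ/r₁) = 3288 m/s; transfer-periapsis v_p = √[μ(2/r₁ − 1/a_t)] = 4348 m/s.
Δv₁ = v_p − v_c1 = 1061 m/s.
= 1.061 km/s.

Δv ≈ 1.06 km/s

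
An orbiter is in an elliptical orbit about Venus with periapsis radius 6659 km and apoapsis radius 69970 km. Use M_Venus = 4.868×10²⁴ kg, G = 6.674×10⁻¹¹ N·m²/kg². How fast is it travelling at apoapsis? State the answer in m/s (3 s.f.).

μ = GM = 6.674×10⁻¹¹ × 4.868×10²⁴ = 3.249×10¹⁴ m³/s².
Semi-major axis a = (r_p + r_a)/2 = 38314 km = 3.831×10⁷ m.
Vis-viva: v² = μ(2/r − 1/a) = 3.249×10¹⁴ × (2.858×10⁻⁸ − 2.610×10⁻⁸) = 8.070×10⁵ m²/s².
v = 898.3 m/s.

v ≈ 898 m/s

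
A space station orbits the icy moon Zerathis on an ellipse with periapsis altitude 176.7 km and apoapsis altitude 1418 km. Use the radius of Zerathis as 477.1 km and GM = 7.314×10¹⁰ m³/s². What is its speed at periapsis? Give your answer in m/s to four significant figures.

v ≈ 407.9 m/s

r_p = 477.1 + 176.7 = 653.80 km = 6.5380×10⁵ m.
r_a = 477.1 + 1418 = 1895.1 km = 1.8951×10⁶ m.
Semi-major axis a = (r_p + r_a)/2 = 1274.4 km = 1.274×10⁶ m.
Vis-viva: v² = μ(2/r − 1/a) = 7.314×10¹⁰ × (3.059×10⁻⁶ − 7.847×10⁻⁷) = 1.663×10⁵ m²/s².
v = 407.9 m/s.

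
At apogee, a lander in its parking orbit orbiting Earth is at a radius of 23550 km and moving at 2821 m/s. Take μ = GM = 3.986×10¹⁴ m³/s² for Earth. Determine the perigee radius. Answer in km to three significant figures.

r_a = 2.355×10⁷ m.
Specific energy ε = v²/2 − μ/r = -1.295×10⁷ J/kg, so a = −μ/(2ε) = 1.539×10⁷ m.
The apsides satisfy r_p + r_a = 2a, so the perigee radius is 2a − r_a = 7.238×10⁶ m = 7237.8 km.

perigee radius ≈ 7240 km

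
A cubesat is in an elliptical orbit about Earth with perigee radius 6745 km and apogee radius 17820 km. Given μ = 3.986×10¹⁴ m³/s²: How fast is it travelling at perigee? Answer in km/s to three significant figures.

v ≈ 9.26 km/s

Semi-major axis a = (r_p + r_a)/2 = 12282 km = 1.228×10⁷ m.
Vis-viva: v² = μ(2/r − 1/a) = 3.986×10¹⁴ × (2.965×10⁻⁷ − 8.142×10⁻⁸) = 8.574×10⁷ m²/s².
v = 9260 m/s = 9.260 km/s.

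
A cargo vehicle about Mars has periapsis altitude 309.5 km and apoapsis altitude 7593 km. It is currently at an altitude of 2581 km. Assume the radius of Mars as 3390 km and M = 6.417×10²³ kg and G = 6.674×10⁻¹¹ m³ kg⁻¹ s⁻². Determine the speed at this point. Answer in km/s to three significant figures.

v ≈ 2.92 km/s

μ = GM = 6.674×10⁻¹¹ × 6.417×10²³ = 4.283×10¹³ m³/s².
r_p = 3390 + 309.5 = 3699.5 km = 3.6995×10⁶ m.
r_a = 3390 + 7593 = 10983 km = 1.0983×10⁷ m.
r = 3390 + 2581 = 5971.0 km = 5.971×10⁶ m.
Semi-major axis a = (r_p + r_a)/2 = 7341.2 km = 7.341×10⁶ m.
Vis-viva: v² = μ(2/r − 1/a) = 4.283×10¹³ × (3.350×10⁻⁷ − 1.362×10⁻⁷) = 8.511×10⁶ m²/s².
v = 2917 m/s = 2.917 km/s.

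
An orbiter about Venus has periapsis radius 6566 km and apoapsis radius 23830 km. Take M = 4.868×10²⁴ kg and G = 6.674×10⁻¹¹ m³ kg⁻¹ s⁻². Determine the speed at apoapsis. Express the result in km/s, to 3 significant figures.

v ≈ 2.43 km/s

μ = GM = 6.674×10⁻¹¹ × 4.868×10²⁴ = 3.249×10¹⁴ m³/s².
Semi-major axis a = (r_p + r_a)/2 = 15198 km = 1.520×10⁷ m.
Vis-viva: v² = μ(2/r − 1/a) = 3.249×10¹⁴ × (8.393×10⁻⁸ − 6.580×10⁻⁸) = 5.890×10⁶ m²/s².
v = 2427 m/s = 2.427 km/s.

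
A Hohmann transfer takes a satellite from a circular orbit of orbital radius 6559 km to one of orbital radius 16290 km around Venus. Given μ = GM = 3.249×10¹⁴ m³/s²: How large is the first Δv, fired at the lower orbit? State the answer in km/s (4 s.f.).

r₁ = 6559 km = 6.559×10⁶ m.
r₂ = 16290 km = 1.629×10⁷ m.
Transfer ellipse a_t = (r₁ + r₂)/2 = 1.142×10⁷ m.
At r₁: circular v_c1 = √(μ/r₁) = 7038 m/s; transfer-periapsis v_p = √[μ(2/r₁ − 1/a_t)] = 8404 m/s.
Δv₁ = v_p − v_c1 = 1366 m/s.
= 1.366 km/s.

Δv ≈ 1.366 km/s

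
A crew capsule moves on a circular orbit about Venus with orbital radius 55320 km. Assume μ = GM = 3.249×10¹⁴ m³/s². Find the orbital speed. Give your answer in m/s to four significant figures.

v ≈ 2423 m/s

r = 55320 km = 5.532×10⁷ m.
For a circular orbit v = √(μ/r) = √(3.249×10¹⁴ / 5.532×10⁷) = √(5.873×10⁶) = 2423 m/s.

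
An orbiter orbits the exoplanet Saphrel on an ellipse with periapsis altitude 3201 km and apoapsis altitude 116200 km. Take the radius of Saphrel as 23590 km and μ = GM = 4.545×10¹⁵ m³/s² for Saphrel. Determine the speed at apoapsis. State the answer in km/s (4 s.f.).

v ≈ 3.234 km/s

r_p = 23590 + 3201 = 26791 km = 2.6791×10⁷ m.
r_a = 23590 + 116200 = 139790 km = 1.3979×10⁸ m.
Semi-major axis a = (r_p + r_a)/2 = 83290 km = 8.329×10⁷ m.
Vis-viva: v² = μ(2/r − 1/a) = 4.545×10¹⁵ × (1.431×10⁻⁸ − 1.201×10⁻⁸) = 1.046×10⁷ m²/s².
v = 3234 m/s = 3.234 km/s.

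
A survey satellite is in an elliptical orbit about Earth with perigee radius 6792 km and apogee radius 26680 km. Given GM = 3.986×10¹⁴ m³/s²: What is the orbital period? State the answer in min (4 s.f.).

Semi-major axis a = (r_p + r_a)/2 = (6792.0 + 26680)/2 = 16736 km = 1.674×10⁷ m.
By Kepler's third law T = 2π√(a³/μ) = 2π × 3.429×10³ = 2.155×10⁴ s.
= 359.1 min.

T ≈ 359.1 min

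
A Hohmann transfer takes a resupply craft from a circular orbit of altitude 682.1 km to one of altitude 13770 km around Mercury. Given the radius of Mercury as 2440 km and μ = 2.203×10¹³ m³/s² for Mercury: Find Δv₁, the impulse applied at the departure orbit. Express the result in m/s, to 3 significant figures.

Δv ≈ 784 m/s

r₁ = 2440 + 682.1 = 3122.1 km = 3.1221×10⁶ m.
r₂ = 2440 + 13770 = 16210 km = 1.6210×10⁷ m.
Transfer ellipse a_t = (r₁ + r₂)/2 = 9.666×10⁶ m.
At r₁: circular v_c1 = √(μ/r₁) = 2656 m/s; transfer-periherm v_p = √[μ(2/r₁ − 1/a_t)] = 3440 m/s.
Δv₁ = v_p − v_c1 = 783.6 m/s.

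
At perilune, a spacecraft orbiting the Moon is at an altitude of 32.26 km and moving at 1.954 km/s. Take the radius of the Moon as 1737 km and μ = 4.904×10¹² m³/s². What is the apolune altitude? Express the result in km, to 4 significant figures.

apolune altitude ≈ 2178 km

r_p = 1737 + 32.26 = 1769.3 km = 1.769×10⁶ m.
Specific energy ε = v²/2 − μ/r = -8.627×10⁵ J/kg, so a = −μ/(2ε) = 2.842×10⁶ m.
The apsides satisfy r_p + r_a = 2a, so the apolune radius is 2a − r_p = 3.915×10⁶ m = 3915.1 km.
Apolune altitude = 3915.1 − 1737 = 2178.1 km.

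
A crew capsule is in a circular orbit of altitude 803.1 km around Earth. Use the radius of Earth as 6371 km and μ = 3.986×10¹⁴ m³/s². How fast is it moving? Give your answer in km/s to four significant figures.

v ≈ 7.454 km/s

r = 6371 + 803.1 = 7174.1 km = 7.1741×10⁶ m.
For a circular orbit v = √(μ/r) = √(3.986×10¹⁴ / 7.174×10⁶) = √(5.556×10⁷) = 7454 m/s.
That is 7.454 km/s.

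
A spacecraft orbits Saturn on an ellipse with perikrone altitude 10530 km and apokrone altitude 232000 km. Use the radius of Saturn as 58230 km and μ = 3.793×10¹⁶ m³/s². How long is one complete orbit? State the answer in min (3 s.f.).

T ≈ 1290 min

r_p = 58230 + 10530 = 68760 km = 6.8760×10⁷ m.
r_a = 58230 + 232000 = 290230 km = 2.9023×10⁸ m.
Semi-major axis a = (r_p + r_a)/2 = (68760 + 2.9023×10⁵)/2 = 1.7950×10⁵ km = 1.795×10⁸ m.
By Kepler's third law T = 2π√(a³/μ) = 2π × 1.235×10⁴ = 7.758×10⁴ s.
= 1293 min.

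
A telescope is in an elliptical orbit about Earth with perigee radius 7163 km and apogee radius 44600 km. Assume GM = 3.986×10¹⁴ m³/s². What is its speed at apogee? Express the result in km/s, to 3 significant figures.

Semi-major axis a = (r_p + r_a)/2 = 25882 km = 2.588×10⁷ m.
Vis-viva: v² = μ(2/r − 1/a) = 3.986×10¹⁴ × (4.484×10⁻⁸ − 3.864×10⁻⁸) = 2.473×10⁶ m²/s².
v = 1573 m/s = 1.573 km/s.

v ≈ 1.57 km/s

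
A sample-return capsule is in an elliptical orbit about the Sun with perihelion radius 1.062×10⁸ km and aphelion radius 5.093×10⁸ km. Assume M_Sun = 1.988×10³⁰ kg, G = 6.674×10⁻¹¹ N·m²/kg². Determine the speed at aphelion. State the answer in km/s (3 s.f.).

μ = GM = 6.674×10⁻¹¹ × 1.988×10³⁰ = 1.327×10²⁰ m³/s².
Semi-major axis a = (r_p + r_a)/2 = 3.0775×10⁸ km = 3.078×10¹¹ m.
Vis-viva: v² = μ(2/r − 1/a) = 1.327×10²⁰ × (3.927×10⁻¹² − 3.249×10⁻¹²) = 8.990×10⁷ m²/s².
v = 9482 m/s = 9.482 km/s.

v ≈ 9.48 km/s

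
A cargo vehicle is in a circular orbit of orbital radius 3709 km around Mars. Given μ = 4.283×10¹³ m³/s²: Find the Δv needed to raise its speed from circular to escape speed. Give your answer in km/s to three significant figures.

Δv ≈ 1.41 km/s

r = 3709 km = 3.709×10⁶ m.
Circular speed v_c = √(μ/r) = 3398 m/s.
Escape speed v_esc = √(2μ/r) = √2 × v_c = 4806 m/s.
Δv = v_esc − v_c = 1408 m/s = 1.408 km/s.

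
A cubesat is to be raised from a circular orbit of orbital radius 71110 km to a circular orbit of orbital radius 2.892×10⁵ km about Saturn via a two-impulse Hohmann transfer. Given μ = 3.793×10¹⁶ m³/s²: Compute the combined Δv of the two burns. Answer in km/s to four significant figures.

r₁ = 71110 km = 7.111×10⁷ m.
r₂ = 2.892×10⁵ km = 2.892×10⁸ m.
Transfer ellipse a_t = (r₁ + r₂)/2 = 1.802×10⁸ m.
At r₁: circular v_c1 = √(μ/r₁) = 23100 m/s; transfer-perikrone v_p = √[μ(2/r₁ − 1/a_t)] = 29260 m/s.
Δv₁ = v_p − v_c1 = 6166 m/s.
At r₂: circular v_c2 = √(μ/r₂) = 11450 m/s; transfer-apokrone v_a = √[μ(2/r₂ − 1/a_t)] = 7195 m/s.
Δv₂ = v_c2 − v_a = 4257 m/s.
Total Δv = Δv₁ + Δv₂ = 10420 m/s = 10.42 km/s.

Δv_total ≈ 10.42 km/s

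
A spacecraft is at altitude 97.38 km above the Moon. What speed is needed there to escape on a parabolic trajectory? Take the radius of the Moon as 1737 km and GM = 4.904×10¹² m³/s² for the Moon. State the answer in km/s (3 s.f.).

v_esc ≈ 2.31 km/s

r = 1737 + 97.38 = 1834.4 km = 1.8344×10⁶ m.
Escape speed v_esc = √(2μ/r) = √(2 × 4.904×10¹² / 1.834×10⁶) = √(5.347×10⁶) = 2312 m/s.
= 2.312 km/s.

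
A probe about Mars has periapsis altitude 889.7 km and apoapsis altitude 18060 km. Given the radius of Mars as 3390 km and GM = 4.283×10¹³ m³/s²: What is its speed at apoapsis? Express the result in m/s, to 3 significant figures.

v ≈ 815 m/s

r_p = 3390 + 889.7 = 4279.7 km = 4.2797×10⁶ m.
r_a = 3390 + 18060 = 21450 km = 2.1450×10⁷ m.
Semi-major axis a = (r_p + r_a)/2 = 12865 km = 1.286×10⁷ m.
Vis-viva: v² = μ(2/r − 1/a) = 4.283×10¹³ × (9.324×10⁻⁸ − 7.773×10⁻⁸) = 6.642×10⁵ m²/s².
v = 815.0 m/s.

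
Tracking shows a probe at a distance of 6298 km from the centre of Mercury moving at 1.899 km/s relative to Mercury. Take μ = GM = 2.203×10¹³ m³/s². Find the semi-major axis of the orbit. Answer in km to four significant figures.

r = 6.298×10⁶ m.
Vis-viva rearranged: 1/a = 2/r − v²/μ = 3.176×10⁻⁷ − 1.637×10⁻⁷ = 1.539×10⁻⁷ m⁻¹.
a = 6.499×10⁶ m = 6499.2 km.

a ≈ 6499 km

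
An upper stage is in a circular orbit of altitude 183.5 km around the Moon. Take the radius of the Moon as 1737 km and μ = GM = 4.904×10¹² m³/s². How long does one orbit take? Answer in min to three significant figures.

T ≈ 126 min

r = 1737 + 183.5 = 1920.5 km = 1.9205×10⁶ m.
Kepler's third law: T = 2π√(r³/μ) = 2π√((1.920×10⁶)³ / 4.904×10¹²).
r³/μ = 1.444×10⁶ s², so T = 2π × 1.202×10³ = 7.551×10³ s.
Converting: 7.551×10³ s ÷ 60.00 = 125.9 min.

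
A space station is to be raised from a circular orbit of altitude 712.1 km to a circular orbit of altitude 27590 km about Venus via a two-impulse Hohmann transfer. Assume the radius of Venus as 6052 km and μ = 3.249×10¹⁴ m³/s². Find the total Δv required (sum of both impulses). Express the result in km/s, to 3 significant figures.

Δv_total ≈ 3.32 km/s

r₁ = 6052 + 712.1 = 6764.1 km = 6.7641×10⁶ m.
r₂ = 6052 + 27590 = 33642 km = 3.3642×10⁷ m.
Transfer ellipse a_t = (r₁ + r₂)/2 = 2.020×10⁷ m.
At r₁: circular v_c1 = √(μ/r₁) = 6931 m/s; transfer-periapsis v_p = √[μ(2/r₁ − 1/a_t)] = 8943 m/s.
Δv₁ = v_p − v_c1 = 2013 m/s.
At r₂: circular v_c2 = √(μ/r₂) = 3108 m/s; transfer-apoapsis v_a = √[μ(2/r₂ − 1/a_t)] = 1798 m/s.
Δv₂ = v_c2 − v_a = 1309 m/s.
Total Δv = Δv₁ + Δv₂ = 3322 m/s = 3.322 km/s.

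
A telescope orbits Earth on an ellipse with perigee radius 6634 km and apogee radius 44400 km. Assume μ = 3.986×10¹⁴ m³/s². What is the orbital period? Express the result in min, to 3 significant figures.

T ≈ 676 min

Semi-major axis a = (r_p + r_a)/2 = (6634.0 + 44400)/2 = 25517 km = 2.552×10⁷ m.
By Kepler's third law T = 2π√(a³/μ) = 2π × 6.456×10³ = 4.057×10⁴ s.
= 676.1 min.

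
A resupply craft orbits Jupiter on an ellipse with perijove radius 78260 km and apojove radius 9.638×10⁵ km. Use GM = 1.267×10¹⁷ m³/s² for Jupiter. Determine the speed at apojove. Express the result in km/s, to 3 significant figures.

Semi-major axis a = (r_p + r_a)/2 = 5.2103×10⁵ km = 5.210×10⁸ m.
Vis-viva: v² = μ(2/r − 1/a) = 1.267×10¹⁷ × (2.075×10⁻⁹ − 1.919×10⁻⁹) = 1.975×10⁷ m²/s².
v = 4444 m/s = 4.444 km/s.

v ≈ 4.44 km/s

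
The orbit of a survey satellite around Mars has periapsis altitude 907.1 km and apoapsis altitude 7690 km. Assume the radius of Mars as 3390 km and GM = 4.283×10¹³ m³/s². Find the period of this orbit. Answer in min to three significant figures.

r_p = 3390 + 907.1 = 4297.1 km = 4.2971×10⁶ m.
r_a = 3390 + 7690 = 11080 km = 1.1080×10⁷ m.
Semi-major axis a = (r_p + r_a)/2 = (4297.1 + 11080)/2 = 7688.6 km = 7.689×10⁶ m.
By Kepler's third law T = 2π√(a³/μ) = 2π × 3.258×10³ = 2.047×10⁴ s.
= 341.1 min.

T ≈ 341 min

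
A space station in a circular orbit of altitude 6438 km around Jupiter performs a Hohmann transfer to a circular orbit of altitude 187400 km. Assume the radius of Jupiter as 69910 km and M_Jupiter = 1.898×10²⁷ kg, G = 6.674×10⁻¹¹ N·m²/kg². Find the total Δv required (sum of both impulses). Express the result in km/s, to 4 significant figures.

μ = GM = 6.674×10⁻¹¹ × 1.898×10²⁷ = 1.267×10¹⁷ m³/s².
r₁ = 69910 + 6438 = 76348 km = 7.6348×10⁷ m.
r₂ = 69910 + 187400 = 257310 km = 2.5731×10⁸ m.
Transfer ellipse a_t = (r₁ + r₂)/2 = 1.668×10⁸ m.
At r₁: circular v_c1 = √(μ/r₁) = 40730 m/s; transfer-perijove v_p = √[μ(2/r₁ − 1/a_t)] = 50590 m/s.
Δv₁ = v_p − v_c1 = 9854 m/s.
At r₂: circular v_c2 = √(μ/r₂) = 22190 m/s; transfer-apojove v_a = √[μ(2/r₂ − 1/a_t)] = 15010 m/s.
Δv₂ = v_c2 − v_a = 7178 m/s.
Total Δv = Δv₁ + Δv₂ = 17030 m/s = 17.03 km/s.

Δv_total ≈ 17.03 km/s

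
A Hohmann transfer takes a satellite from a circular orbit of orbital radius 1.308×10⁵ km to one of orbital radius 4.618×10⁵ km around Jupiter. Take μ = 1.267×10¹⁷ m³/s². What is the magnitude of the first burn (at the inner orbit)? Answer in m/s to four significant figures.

Δv ≈ 7732 m/s

r₁ = 1.308×10⁵ km = 1.308×10⁸ m.
r₂ = 4.618×10⁵ km = 4.618×10⁸ m.
Transfer ellipse a_t = (r₁ + r₂)/2 = 2.963×10⁸ m.
At r₁: circular v_c1 = √(μ/r₁) = 31120 m/s; transfer-perijove v_p = √[μ(2/r₁ − 1/a_t)] = 38850 m/s.
Δv₁ = v_p − v_c1 = 7732 m/s.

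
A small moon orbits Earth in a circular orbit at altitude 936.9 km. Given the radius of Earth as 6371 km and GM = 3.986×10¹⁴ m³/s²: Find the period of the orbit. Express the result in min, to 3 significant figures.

r = 6371 + 936.9 = 7307.9 km = 7.3079×10⁶ m.
Kepler's third law: T = 2π√(r³/μ) = 2π√((7.308×10⁶)³ / 3.986×10¹⁴).
r³/μ = 9.791×10⁵ s², so T = 2π × 9.895×10² = 6.217×10³ s.
Converting: 6.217×10³ s ÷ 60.00 = 103.6 min.

T ≈ 104 min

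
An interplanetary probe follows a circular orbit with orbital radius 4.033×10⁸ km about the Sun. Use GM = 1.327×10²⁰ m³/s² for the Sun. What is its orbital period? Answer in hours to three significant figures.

r = 4.033×10⁸ km = 4.033×10¹¹ m.
Kepler's third law: T = 2π√(r³/μ) = 2π√((4.033×10¹¹)³ / 1.327×10²⁰).
r³/μ = 4.943×10¹⁴ s², so T = 2π × 2.223×10⁷ = 1.397×10⁸ s.
Converting: 1.397×10⁸ s ÷ 3600 = 38800 hours.

T ≈ 38800 hours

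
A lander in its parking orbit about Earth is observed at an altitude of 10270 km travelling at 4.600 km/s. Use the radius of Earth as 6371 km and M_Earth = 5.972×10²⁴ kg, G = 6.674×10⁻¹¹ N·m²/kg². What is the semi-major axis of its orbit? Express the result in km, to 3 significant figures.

μ = GM = 6.674×10⁻¹¹ × 5.972×10²⁴ = 3.986×10¹⁴ m³/s².
r = 6371 + 10270 = 16641 km = 1.664×10⁷ m.
Specific orbital energy ε = v²/2 − μ/r = (4600)²/2 − 3.986×10¹⁴/1.664×10⁷ = -1.337×10⁷ J/kg.
Since ε = −μ/(2a), a = −μ/(2ε) = 1.490×10⁷ m = 14904 km.

a ≈ 14900 km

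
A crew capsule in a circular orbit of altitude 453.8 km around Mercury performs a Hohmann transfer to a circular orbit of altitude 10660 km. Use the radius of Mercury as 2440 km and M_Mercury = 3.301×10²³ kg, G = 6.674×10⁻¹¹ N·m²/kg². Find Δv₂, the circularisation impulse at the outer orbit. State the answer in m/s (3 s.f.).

μ = GM = 6.674×10⁻¹¹ × 3.301×10²³ = 2.203×10¹³ m³/s².
r₁ = 2440 + 453.8 = 2893.8 km = 2.8938×10⁶ m.
r₂ = 2440 + 10660 = 13100 km = 1.3100×10⁷ m.
Transfer ellipse a_t = (r₁ + r₂)/2 = 7.997×10⁶ m.
At r₁: circular v_c1 = √(μ/r₁) = 2759 m/s; transfer-periherm v_p = √[μ(2/r₁ − 1/a_t)] = 3531 m/s.
At r₂: circular v_c2 = √(μ/r₂) = 1297 m/s; transfer-apoherm v_a = √[μ(2/r₂ − 1/a_t)] = 780.1 m/s.
Δv₂ = v_c2 − v_a = 516.7 m/s.

Δv ≈ 517 m/s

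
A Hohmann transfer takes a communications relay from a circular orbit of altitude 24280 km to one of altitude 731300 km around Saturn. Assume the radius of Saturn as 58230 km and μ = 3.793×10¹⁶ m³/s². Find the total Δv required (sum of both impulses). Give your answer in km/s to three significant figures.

r₁ = 58230 + 24280 = 82510 km = 8.2510×10⁷ m.
r₂ = 58230 + 731300 = 789530 km = 7.8953×10⁸ m.
Transfer ellipse a_t = (r₁ + r₂)/2 = 4.360×10⁸ m.
At r₁: circular v_c1 = √(μ/r₁) = 21440 m/s; transfer-perikrone v_p = √[μ(2/r₁ − 1/a_t)] = 28850 m/s.
Δv₁ = v_p − v_c1 = 7411 m/s.
At r₂: circular v_c2 = √(μ/r₂) = 6931 m/s; transfer-apokrone v_a = √[μ(2/r₂ − 1/a_t)] = 3015 m/s.
Δv₂ = v_c2 − v_a = 3916 m/s.
Total Δv = Δv₁ + Δv₂ = 11330 m/s = 11.33 km/s.

Δv_total ≈ 11.3 km/s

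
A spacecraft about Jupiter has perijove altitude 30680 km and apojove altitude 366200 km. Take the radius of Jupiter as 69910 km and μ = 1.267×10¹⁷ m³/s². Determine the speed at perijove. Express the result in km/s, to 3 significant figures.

r_p = 69910 + 30680 = 100590 km = 1.0059×10⁸ m.
r_a = 69910 + 366200 = 436110 km = 4.3611×10⁸ m.
Semi-major axis a = (r_p + r_a)/2 = 2.6835×10⁵ km = 2.684×10⁸ m.
Vis-viva: v² = μ(2/r − 1/a) = 1.267×10¹⁷ × (1.988×10⁻⁸ − 3.726×10⁻⁹) = 2.047×10⁹ m²/s².
v = 45240 m/s = 45.24 km/s.

v ≈ 45.2 km/s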